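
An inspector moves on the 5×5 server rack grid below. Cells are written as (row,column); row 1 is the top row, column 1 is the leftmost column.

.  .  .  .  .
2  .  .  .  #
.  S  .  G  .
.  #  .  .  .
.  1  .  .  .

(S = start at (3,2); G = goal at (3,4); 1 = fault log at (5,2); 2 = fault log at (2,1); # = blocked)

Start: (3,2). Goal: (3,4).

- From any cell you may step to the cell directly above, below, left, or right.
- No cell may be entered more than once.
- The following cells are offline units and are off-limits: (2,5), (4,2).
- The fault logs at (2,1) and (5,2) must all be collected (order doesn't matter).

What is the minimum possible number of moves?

10

Any route passes through (2,1) and (5,2) in some order between (3,2) and (3,4). Summing Manhattan distances along each leg and taking the cheapest ordering ((3,2) → (5,2) → (2,1) → (3,4)) gives a lower bound of 2 + 4 + 4 = 10 moves.
A route of 10 moves achieves this: (3,2) → (2,2) → (2,1) → (3,1) → (4,1) → (5,1) → (5,2) → (5,3) → (4,3) → (3,3) → (3,4).
Since 10 matches the lower bound, it is optimal.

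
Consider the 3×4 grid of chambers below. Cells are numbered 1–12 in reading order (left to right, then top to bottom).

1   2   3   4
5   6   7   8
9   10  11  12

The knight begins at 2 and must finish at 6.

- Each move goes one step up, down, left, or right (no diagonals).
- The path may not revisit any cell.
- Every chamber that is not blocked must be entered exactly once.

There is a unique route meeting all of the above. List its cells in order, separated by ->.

2 -> 1 -> 5 -> 9 -> 10 -> 11 -> 12 -> 8 -> 4 -> 3 -> 7 -> 6

Need to visit all 12 open cells exactly once, starting at 2 and ending at 6.
Cell 4 has only two open neighbours (8 and 3), so the path must pass straight through it: one of those is the cell it's entered from and the other is where it exits.
Route from 2: left 1 to 1, down 2 to 9, right 3 to 12, up 2 to 4, left 1 to 3, down 1 to 7, left 1 to 6 — 11 moves in all.
Check: all 12 open cells covered.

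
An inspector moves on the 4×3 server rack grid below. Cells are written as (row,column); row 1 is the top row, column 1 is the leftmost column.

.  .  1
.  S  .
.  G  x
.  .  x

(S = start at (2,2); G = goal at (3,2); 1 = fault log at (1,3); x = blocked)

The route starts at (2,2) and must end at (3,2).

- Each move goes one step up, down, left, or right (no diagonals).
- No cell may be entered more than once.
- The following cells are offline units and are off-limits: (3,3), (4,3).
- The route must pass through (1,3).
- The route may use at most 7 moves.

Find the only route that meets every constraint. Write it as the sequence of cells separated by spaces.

The budget equals the shortest possible length, so every move has to be on a shortest route through the required cells.
Route from (2,2): right to (2,3), up to (1,3), 2× left (reaching (1,1)), 2× down (reaching (3,1)), right to (3,2) — 7 moves in all.
Check: all required cells visited; 7 ≤ 7 moves.

(2,2) (2,3) (1,3) (1,2) (1,1) (2,1) (3,1) (3,2)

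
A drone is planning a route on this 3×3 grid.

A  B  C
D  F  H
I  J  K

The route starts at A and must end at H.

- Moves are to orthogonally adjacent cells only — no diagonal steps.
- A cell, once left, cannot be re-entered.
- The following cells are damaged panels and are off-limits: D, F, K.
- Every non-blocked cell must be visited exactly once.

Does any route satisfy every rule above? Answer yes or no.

Cell I has only one open neighbour but is neither the start nor the goal, so a Hamiltonian route would have to both enter and leave it through the same neighbour — impossible without revisiting.

no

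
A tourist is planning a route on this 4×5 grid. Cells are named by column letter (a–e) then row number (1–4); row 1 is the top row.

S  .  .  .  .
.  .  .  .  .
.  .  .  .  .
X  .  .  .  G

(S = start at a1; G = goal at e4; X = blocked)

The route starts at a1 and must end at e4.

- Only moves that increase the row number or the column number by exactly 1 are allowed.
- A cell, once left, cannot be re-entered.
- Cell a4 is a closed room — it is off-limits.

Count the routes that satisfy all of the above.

A right/down-only route from a1 to e4 makes exactly 3 down-moves and 4 right-moves in some order.
With no other constraints that would be C(7,3) = 35 routes.
Subtract routes through each blocked cell (inclusion–exclusion for overlaps): − through a4: 1 → 34.
That gives 34 routes.

34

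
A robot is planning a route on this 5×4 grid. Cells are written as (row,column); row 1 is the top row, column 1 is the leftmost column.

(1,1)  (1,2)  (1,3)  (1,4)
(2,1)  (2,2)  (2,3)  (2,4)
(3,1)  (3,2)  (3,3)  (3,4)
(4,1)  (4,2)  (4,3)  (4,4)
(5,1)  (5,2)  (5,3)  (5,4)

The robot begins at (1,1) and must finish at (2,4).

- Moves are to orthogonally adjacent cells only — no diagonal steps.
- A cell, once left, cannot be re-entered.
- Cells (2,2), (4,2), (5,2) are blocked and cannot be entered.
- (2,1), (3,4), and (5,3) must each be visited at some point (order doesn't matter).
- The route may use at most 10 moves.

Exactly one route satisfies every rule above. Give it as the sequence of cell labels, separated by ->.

(1,1) -> (2,1) -> (3,1) -> (3,2) -> (3,3) -> (4,3) -> (5,3) -> (5,4) -> (4,4) -> (3,4) -> (2,4)

The 10-move cap with required stops at (2,1), (3,4), (5,3) leaves no slack for detours.
Route from (1,1): 2× down (reaching (3,1)), 2× right (reaching (3,3)), 2× down (reaching (5,3)), right to (5,4), 3× up (reaching (2,4)) — 10 moves in all.
Check: all required cells visited; 10 ≤ 10 moves.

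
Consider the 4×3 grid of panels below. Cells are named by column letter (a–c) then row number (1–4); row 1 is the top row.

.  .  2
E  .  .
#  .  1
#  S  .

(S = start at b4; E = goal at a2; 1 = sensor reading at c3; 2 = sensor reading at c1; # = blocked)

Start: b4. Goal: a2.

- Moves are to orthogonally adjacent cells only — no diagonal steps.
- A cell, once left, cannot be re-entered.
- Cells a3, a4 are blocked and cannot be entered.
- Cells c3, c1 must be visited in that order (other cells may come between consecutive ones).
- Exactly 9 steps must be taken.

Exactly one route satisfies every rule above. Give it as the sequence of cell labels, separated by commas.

b4, c4, c3, b3, b2, c2, c1, b1, a1, a2

The waypoints must appear in the order c3, c1, with no cell reused.
Route from b4: right to c4, up to c3, left to b3, up to b2, right to c2, up to c1, 2× left (reaching a1), down to a2 — 9 moves in all.
Check: order respected (1 at step 2, 2 at step 6); 9 moves as required.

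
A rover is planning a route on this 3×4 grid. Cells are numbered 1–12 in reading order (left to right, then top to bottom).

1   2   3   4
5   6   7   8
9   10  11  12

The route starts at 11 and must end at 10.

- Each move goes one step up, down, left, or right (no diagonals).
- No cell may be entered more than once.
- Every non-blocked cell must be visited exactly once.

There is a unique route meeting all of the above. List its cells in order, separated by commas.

Need to visit all 12 open cells exactly once, starting at 11 and ending at 10.
Route from 11: right 1 to 12, up 2 to 4, left 1 to 3, down 1 to 7, left 1 to 6, up 1 to 2, left 1 to 1, down 2 to 9, right 1 to 10 — 11 moves in all.
Check: all 12 open cells covered.

11, 12, 8, 4, 3, 7, 6, 2, 1, 5, 9, 10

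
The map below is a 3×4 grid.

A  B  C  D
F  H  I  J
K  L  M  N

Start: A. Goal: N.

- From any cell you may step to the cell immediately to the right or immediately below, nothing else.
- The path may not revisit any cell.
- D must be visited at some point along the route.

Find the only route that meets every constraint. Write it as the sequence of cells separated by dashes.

Moves only go right or down, so the column and row indices never decrease.
Route from A: right 3 to D, down 2 to N — 5 moves in all.
Check: all required cells visited.

A - B - C - D - J - N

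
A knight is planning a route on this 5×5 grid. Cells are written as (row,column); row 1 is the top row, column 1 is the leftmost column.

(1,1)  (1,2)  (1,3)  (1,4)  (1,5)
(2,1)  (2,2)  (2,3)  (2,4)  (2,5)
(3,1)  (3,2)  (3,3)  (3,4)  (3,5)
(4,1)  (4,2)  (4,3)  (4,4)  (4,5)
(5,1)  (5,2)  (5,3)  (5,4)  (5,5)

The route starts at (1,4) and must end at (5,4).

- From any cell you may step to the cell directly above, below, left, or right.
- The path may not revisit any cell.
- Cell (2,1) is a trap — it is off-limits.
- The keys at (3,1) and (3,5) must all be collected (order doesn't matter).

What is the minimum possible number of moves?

Any route passes through (3,1) and (3,5) in some order between (1,4) and (5,4). Summing Manhattan distances along each leg and taking the cheapest ordering ((1,4) → (3,1) → (3,5) → (5,4)) gives a lower bound of 5 + 4 + 3 = 12 moves.
A route of 12 moves achieves this: (1,4) → (2,4) → (2,5) → (3,5) → (3,4) → (3,3) → (3,2) → (3,1) → (4,1) → (5,1) → (5,2) → (5,3) → (5,4).
Since 12 matches the lower bound, it is optimal.

12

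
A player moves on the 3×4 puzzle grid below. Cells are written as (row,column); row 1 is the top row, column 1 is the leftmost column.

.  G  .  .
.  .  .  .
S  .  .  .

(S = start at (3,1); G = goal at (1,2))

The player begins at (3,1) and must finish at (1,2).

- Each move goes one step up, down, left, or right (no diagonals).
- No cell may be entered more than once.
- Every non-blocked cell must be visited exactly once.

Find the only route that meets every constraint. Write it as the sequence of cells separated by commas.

(3,1), (3,2), (3,3), (3,4), (2,4), (1,4), (1,3), (2,3), (2,2), (2,1), (1,1), (1,2)

Need to visit all 12 open cells exactly once, starting at (3,1) and ending at (1,2).
Cell (3,4) has only two open neighbours ((2,4) and (3,3)), so the path must pass straight through it: one of those is the cell it's entered from and the other is where it exits.
Route from (3,1): 3× right (reaching (3,4)), 2× up (reaching (1,4)), left to (1,3), down to (2,3), 2× left (reaching (2,1)), up to (1,1), right to (1,2) — 11 moves in all.
Check: all 12 open cells covered.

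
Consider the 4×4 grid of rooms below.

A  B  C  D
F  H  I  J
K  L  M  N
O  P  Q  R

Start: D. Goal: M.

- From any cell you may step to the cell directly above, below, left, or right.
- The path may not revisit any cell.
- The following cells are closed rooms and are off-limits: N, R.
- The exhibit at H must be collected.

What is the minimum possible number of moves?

Any route passes through H somewhere between D and M. Summing Manhattan distances along the two legs (D → H → M) gives a lower bound of 3 + 2 = 5 moves.
A route of 5 moves achieves this: D → J → I → H → L → M.
Since 5 matches the lower bound, it is optimal.

5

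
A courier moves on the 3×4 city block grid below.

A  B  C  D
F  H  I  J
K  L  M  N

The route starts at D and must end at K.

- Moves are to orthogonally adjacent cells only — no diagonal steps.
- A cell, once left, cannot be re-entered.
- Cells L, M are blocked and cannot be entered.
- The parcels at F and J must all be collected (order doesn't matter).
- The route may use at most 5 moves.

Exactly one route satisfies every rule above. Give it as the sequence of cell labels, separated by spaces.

Any route must reach F and J and still end at K within 5 moves, so the order of the required stops is forced.
Route from D: down to J, 3× left (reaching F), down to K — 5 moves in all.
Check: all required cells visited; 5 ≤ 5 moves.

D J I H F K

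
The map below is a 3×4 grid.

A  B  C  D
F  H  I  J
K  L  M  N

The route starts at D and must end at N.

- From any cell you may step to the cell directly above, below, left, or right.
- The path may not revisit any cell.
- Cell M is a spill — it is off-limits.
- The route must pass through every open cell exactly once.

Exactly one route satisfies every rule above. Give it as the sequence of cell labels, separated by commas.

D, C, B, A, F, K, L, H, I, J, N

Need to visit all 11 open cells exactly once, starting at D and ending at N.
Cell A has only two open neighbours (F and B), so the path must pass straight through it: one of those is the cell it's entered from and the other is where it exits.
Route from D: left 3 to A, down 2 to K, right 1 to L, up 1 to H, right 2 to J, down 1 to N — 10 moves in all.
Check: all 11 open cells covered.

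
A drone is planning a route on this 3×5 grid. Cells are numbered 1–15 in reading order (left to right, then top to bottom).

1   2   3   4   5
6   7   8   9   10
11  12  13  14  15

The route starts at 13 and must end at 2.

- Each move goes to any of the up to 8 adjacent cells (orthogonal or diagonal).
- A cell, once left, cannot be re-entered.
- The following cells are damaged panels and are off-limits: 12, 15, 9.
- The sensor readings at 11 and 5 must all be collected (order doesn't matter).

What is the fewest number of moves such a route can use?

Any route passes through 11 and 5 in some order between 13 and 2. Summing Chebyshev distances along each leg and taking the cheapest ordering (13 → 5 → 11 → 2) gives a lower bound of 2 + 4 + 2 = 8 moves.
That bound ignores the blocked cells. Measuring each leg by the fewest moves that actually steer around them (13→5: 3; 5→11: 4; 11→2: 2) raises the lower bound to 9.
A route of 9 moves exists: 13 → 14 → 10 → 5 → 4 → 3 → 7 → 11 → 6 → 2.
Since 9 matches that lower bound, it is optimal.

9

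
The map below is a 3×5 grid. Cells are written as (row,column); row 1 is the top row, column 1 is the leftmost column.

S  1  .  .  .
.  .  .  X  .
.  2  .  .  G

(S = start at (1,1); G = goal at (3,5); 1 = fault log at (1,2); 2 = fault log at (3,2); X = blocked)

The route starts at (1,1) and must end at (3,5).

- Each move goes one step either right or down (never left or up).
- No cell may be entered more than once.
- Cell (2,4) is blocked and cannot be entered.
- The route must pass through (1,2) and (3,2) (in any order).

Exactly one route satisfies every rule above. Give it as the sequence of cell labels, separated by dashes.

(1,1) - (1,2) - (2,2) - (3,2) - (3,3) - (3,4) - (3,5)

Moves only go right or down, so the column and row indices never decrease.
Route from (1,1): right 1 to (1,2), down 2 to (3,2), right 3 to (3,5) — 6 moves in all.
Check: all required cells visited.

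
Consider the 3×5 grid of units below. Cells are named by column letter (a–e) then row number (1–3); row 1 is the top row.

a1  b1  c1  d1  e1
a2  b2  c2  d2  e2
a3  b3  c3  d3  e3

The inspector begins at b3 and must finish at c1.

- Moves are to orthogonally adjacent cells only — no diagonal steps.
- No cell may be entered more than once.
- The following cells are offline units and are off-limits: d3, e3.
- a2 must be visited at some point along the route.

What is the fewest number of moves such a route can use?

Any route passes through a2 somewhere between b3 and c1. Summing Manhattan distances along the two legs (b3 → a2 → c1) gives a lower bound of 2 + 3 = 5 moves.
A route of 5 moves achieves this: b3 → b2 → a2 → a1 → b1 → c1.
Since 5 matches the lower bound, it is optimal.

5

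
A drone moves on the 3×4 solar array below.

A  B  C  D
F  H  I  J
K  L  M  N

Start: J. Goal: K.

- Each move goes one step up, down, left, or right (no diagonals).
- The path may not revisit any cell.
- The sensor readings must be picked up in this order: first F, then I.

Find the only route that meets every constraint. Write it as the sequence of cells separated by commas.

The waypoints must appear in the order F, I, with no cell reused.
Route from J: up to D, 3× left (reaching A), down to F, 2× right (reaching I), down to M, 2× left (reaching K) — 10 moves in all.
Check: order respected (F at step 5, I at step 7).

J, D, C, B, A, F, H, I, M, L, K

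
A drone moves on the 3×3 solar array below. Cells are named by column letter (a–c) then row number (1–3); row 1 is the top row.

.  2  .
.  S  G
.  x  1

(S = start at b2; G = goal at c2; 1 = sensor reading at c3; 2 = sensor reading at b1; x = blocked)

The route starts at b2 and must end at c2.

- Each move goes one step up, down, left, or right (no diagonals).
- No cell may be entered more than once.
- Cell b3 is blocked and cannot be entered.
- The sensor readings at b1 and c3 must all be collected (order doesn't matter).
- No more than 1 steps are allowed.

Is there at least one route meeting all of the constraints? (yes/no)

c3 must be visited but has only one open neighbour (c2), and it is neither the start nor the goal — the route would have to enter and leave through c2, re-entering it.

no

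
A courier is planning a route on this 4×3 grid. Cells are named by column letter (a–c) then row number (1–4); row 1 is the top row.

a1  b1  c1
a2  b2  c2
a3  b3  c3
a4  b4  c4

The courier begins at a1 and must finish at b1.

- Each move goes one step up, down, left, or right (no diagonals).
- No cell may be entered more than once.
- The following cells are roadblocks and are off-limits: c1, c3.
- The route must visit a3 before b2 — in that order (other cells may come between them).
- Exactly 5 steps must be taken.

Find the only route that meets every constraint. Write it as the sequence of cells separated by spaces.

a1 a2 a3 b3 b2 b1

The waypoints must appear in the order a3, b2, with no cell reused.
Route from a1: 2× down (reaching a3), right to b3, 2× up (reaching b1) — 5 moves in all.
Check: order respected (a3 at step 2, b2 at step 4); 5 moves as required.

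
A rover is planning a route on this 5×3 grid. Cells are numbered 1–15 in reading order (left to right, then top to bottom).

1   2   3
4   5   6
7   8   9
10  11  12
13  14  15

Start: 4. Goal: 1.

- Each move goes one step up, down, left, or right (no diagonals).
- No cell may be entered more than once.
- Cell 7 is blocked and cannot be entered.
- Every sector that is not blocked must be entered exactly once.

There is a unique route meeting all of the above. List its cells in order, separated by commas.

4, 5, 8, 11, 10, 13, 14, 15, 12, 9, 6, 3, 2, 1

Need to visit all 14 open cells exactly once, starting at 4 and ending at 1.
Cell 10 has only two open neighbours (13 and 11), so the path must pass straight through it: one of those is the cell it's entered from and the other is where it exits.
Route from 4: right to 5, 2× down (reaching 11), left to 10, down to 13, 2× right (reaching 15), 4× up (reaching 3), 2× left (reaching 1) — 13 moves in all.
Check: all 14 open cells covered.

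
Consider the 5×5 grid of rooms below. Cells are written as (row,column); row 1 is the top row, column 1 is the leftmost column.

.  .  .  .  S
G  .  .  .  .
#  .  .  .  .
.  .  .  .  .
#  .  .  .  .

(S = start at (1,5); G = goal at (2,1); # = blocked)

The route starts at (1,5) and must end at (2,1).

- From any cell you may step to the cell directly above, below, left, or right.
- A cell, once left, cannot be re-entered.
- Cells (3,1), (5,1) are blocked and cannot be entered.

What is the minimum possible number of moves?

5

The Manhattan distance from (1,5) to (2,1) is |1−2| + |5−1| = 5, so at least 5 moves are needed.
A route of 5 moves achieves this: (1,5) → (2,5) → (2,4) → (2,3) → (2,2) → (2,1).
Since 5 matches the lower bound, it is optimal.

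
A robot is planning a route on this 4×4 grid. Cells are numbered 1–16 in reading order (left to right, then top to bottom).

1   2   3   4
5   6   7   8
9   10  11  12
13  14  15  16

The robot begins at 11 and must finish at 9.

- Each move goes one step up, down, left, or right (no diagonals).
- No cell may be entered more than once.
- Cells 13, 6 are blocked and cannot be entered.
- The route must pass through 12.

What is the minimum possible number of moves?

Any route passes through 12 somewhere between 11 and 9. Summing Manhattan distances along the two legs (11 → 12 → 9) gives a lower bound of 1 + 3 = 4 moves.
The shortest route satisfying every rule uses 6 moves: 11 → 12 → 16 → 15 → 14 → 10 → 9.
The no-revisit rule (legs can't share cells) pushes the minimum above the 4-move bound; an exhaustive check rules out every length from 4 to 5, leaving 6 as the minimum.

6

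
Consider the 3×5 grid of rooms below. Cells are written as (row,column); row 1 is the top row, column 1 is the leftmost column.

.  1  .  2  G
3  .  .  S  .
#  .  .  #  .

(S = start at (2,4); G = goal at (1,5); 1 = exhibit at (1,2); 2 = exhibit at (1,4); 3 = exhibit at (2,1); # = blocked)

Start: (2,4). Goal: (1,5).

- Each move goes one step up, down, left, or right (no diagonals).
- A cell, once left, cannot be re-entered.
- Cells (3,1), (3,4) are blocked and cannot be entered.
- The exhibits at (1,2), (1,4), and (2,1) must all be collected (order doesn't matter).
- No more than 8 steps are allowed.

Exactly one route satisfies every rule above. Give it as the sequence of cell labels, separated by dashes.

(2,4) - (2,3) - (2,2) - (2,1) - (1,1) - (1,2) - (1,3) - (1,4) - (1,5)

The 8-move cap with required stops at (1,2), (1,4), (2,1) leaves no slack for detours.
Route from (2,4): 3× left (reaching (2,1)), up to (1,1), 4× right (reaching (1,5)) — 8 moves in all.
Check: all required cells visited; 8 ≤ 8 moves.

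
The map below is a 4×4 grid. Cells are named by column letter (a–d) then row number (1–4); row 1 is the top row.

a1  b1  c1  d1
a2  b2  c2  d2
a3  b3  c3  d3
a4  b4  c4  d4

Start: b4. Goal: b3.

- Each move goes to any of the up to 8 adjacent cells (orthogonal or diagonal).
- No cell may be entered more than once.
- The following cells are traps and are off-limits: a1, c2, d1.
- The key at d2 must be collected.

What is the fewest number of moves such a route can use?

Any route passes through d2 somewhere between b4 and b3. Summing Chebyshev distances along the two legs (b4 → d2 → b3) gives a lower bound of 2 + 2 = 4 moves.
The shortest route satisfying every rule uses 5 moves: b4 → c3 → d2 → c1 → b2 → b3.
The bound of 4 isn't tight here; checking systematically, no route of length 4 through 4 satisfies every constraint, so 5 is the minimum.

5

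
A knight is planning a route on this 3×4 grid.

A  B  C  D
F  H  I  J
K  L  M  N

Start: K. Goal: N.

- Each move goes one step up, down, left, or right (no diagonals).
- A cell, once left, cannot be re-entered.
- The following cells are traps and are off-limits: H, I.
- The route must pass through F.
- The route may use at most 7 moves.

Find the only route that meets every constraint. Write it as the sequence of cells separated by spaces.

K F A B C D J N

Any route must reach F and still end at N within 7 moves, so the order of the required stops is forced.
Route from K: up 2 to A, right 3 to D, down 2 to N — 7 moves in all.
Check: all required cells visited; 7 ≤ 7 moves.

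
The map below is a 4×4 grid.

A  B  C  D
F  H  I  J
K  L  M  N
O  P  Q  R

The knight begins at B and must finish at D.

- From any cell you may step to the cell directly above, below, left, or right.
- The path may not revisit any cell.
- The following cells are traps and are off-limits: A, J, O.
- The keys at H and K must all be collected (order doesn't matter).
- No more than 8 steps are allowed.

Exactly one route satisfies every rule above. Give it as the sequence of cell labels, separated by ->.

B -> H -> F -> K -> L -> M -> I -> C -> D

The 8-move cap with required stops at H, K leaves no slack for detours.
Route from B: down to H, left to F, down to K, 2× right (reaching M), 2× up (reaching C), right to D — 8 moves in all.
Check: all required cells visited; 8 ≤ 8 moves.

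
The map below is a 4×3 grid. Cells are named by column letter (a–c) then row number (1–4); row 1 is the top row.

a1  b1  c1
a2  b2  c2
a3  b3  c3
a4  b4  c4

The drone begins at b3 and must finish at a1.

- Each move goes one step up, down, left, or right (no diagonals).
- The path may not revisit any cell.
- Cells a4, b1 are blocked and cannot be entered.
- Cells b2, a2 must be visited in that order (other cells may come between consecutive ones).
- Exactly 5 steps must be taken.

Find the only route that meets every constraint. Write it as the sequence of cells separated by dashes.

The waypoints must appear in the order b2, a2, with no cell reused.
Route from b3: right to c3, up to c2, 2× left (reaching a2), up to a1 — 5 moves in all.
Check: order respected (b2 at step 3, a2 at step 4); 5 moves as required.

b3 - c3 - c2 - b2 - a2 - a1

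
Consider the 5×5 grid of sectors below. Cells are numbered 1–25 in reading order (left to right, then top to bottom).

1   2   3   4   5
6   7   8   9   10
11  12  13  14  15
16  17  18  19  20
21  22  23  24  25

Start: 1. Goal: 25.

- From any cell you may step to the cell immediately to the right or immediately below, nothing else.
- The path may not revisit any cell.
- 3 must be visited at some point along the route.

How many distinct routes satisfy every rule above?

A right/down-only route from 1 to 25 makes exactly 4 down-moves and 4 right-moves in some order.
With no other constraints that would be C(8,4) = 70 routes.
Split at 3 and multiply the segment counts: 1→3: 1; 3→25: 15; product = 15.
That gives 15 routes.

15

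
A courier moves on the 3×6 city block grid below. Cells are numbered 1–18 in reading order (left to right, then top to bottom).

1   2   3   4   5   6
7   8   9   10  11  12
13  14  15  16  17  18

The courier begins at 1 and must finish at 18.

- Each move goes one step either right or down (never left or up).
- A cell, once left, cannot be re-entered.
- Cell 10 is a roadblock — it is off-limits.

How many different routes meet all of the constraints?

9

A right/down-only route from 1 to 18 makes exactly 2 down-moves and 5 right-moves in some order.
With no other constraints that would be C(7,2) = 21 routes.
Subtract routes through each blocked cell (inclusion–exclusion for overlaps): − through 10: 12 → 9.
That gives 9 routes.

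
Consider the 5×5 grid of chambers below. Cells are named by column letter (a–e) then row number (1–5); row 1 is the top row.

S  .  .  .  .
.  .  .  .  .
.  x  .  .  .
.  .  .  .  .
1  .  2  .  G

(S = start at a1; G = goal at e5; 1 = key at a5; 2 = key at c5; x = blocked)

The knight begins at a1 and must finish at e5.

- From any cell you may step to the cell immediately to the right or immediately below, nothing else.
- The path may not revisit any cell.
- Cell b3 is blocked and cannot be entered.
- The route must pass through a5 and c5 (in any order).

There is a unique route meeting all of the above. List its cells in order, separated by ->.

Moves only go right or down, so the column and row indices never decrease.
Route from a1: 4× down (reaching a5), 4× right (reaching e5) — 8 moves in all.
Check: all required cells visited.

a1 -> a2 -> a3 -> a4 -> a5 -> b5 -> c5 -> d5 -> e5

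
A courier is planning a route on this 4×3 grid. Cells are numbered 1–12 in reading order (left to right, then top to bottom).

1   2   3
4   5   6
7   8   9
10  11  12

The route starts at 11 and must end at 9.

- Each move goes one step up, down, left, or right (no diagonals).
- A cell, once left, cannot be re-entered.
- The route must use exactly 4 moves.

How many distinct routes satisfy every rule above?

2

Need simple routes of exactly 4 moves from 11 to 9 (Manhattan distance 2, so 1 moves are spent on a detour and 1 undoing it).
Enumerating: 11 8 5 6 9 | 11 10 7 8 9.
That gives 2 routes.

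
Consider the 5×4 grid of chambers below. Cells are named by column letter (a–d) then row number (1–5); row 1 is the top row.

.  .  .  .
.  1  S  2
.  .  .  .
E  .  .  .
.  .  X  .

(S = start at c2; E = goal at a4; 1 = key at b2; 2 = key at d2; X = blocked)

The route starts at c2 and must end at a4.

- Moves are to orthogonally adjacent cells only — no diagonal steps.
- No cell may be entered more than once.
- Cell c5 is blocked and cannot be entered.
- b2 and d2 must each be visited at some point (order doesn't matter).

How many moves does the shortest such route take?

Any route passes through b2 and d2 in some order between c2 and a4. Summing Manhattan distances along each leg and taking the cheapest ordering (c2 → d2 → b2 → a4) gives a lower bound of 1 + 2 + 3 = 6 moves.
The shortest route satisfying every rule uses 8 moves: c2 → d2 → d1 → c1 → b1 → b2 → b3 → b4 → a4.
The bound of 6 isn't tight here; checking systematically, no route of length 6 through 7 satisfies every constraint, so 8 is the minimum.

8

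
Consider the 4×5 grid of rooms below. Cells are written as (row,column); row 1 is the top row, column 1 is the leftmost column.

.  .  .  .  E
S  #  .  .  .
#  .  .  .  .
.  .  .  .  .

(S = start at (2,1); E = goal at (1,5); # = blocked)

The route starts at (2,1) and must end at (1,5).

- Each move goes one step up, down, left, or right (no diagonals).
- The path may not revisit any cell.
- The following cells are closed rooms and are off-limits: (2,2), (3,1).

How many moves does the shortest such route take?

5

The Manhattan distance from (2,1) to (1,5) is |2−1| + |1−5| = 5, so at least 5 moves are needed.
A route of 5 moves achieves this: (2,1) → (1,1) → (1,2) → (1,3) → (1,4) → (1,5).
Since 5 matches the lower bound, it is optimal.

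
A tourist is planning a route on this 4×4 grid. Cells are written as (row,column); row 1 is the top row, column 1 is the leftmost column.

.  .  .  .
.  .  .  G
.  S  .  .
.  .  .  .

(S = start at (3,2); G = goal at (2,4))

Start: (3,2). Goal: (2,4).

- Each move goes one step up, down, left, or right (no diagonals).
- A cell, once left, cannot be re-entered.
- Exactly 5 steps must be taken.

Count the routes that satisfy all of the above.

10

Need simple routes of exactly 5 moves from (3,2) to (2,4) (Manhattan distance 3, so 1 moves are spent on a detour and 1 undoing it).
Branch systematically from the start, pruning whenever the remaining move budget drops below the Manhattan distance to (2,4) or differs from it in parity. Grouping the completions by first move — via (2,2): 4; via (4,2): 3; via (3,1): 1; via (3,3): 2 — and summing: 4 + 3 + 1 + 2 = 10.
That gives 10 routes.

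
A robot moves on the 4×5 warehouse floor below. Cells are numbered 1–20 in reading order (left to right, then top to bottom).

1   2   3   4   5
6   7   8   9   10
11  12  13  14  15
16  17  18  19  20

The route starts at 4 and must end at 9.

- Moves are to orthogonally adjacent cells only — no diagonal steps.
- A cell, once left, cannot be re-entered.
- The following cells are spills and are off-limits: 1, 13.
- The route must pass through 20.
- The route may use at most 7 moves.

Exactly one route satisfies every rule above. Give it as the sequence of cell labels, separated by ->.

Any route must reach 20 and still end at 9 within 7 moves, so the order of the required stops is forced.
Route from 4: right to 5, 3× down (reaching 20), left to 19, 2× up (reaching 9) — 7 moves in all.
Check: all required cells visited; 7 ≤ 7 moves.

4 -> 5 -> 10 -> 15 -> 20 -> 19 -> 14 -> 9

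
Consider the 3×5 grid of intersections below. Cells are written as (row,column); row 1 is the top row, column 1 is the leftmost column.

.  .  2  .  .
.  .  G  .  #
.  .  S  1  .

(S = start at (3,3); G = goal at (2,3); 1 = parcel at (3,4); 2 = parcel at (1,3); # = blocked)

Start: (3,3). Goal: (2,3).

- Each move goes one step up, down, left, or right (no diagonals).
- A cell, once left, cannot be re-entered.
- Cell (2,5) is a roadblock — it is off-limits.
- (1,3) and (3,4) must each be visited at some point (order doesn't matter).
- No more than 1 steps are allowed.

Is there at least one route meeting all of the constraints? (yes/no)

no

Even ignoring the no-revisit rule, getting from (3,3) to (2,3), taking the cheapest ordering (3,3) → (3,4) → (1,3) → (2,3) needs at least 1 + 3 + 1 = 5 moves (Manhattan distance per leg), which exceeds the 1-move limit.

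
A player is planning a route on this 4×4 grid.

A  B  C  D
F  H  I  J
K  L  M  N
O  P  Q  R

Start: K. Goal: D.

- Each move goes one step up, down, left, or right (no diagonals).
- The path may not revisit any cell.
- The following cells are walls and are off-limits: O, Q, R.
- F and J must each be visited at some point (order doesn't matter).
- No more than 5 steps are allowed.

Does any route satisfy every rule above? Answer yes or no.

One route that works: K → F → H → I → J → D.

yes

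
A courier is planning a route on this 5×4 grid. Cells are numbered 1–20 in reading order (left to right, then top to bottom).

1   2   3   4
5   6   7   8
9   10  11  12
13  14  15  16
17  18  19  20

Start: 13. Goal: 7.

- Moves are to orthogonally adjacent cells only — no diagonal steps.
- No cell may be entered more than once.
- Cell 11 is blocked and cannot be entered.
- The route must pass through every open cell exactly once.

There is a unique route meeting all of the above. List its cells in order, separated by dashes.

Need to visit all 19 open cells exactly once, starting at 13 and ending at 7.
Route from 13: down 1 to 17, right 1 to 18, up 1 to 14, right 1 to 15, down 1 to 19, right 1 to 20, up 4 to 4, left 3 to 1, down 2 to 9, right 1 to 10, up 1 to 6, right 1 to 7 — 18 moves in all.
Check: all 19 open cells covered.

13 - 17 - 18 - 14 - 15 - 19 - 20 - 16 - 12 - 8 - 4 - 3 - 2 - 1 - 5 - 9 - 10 - 6 - 7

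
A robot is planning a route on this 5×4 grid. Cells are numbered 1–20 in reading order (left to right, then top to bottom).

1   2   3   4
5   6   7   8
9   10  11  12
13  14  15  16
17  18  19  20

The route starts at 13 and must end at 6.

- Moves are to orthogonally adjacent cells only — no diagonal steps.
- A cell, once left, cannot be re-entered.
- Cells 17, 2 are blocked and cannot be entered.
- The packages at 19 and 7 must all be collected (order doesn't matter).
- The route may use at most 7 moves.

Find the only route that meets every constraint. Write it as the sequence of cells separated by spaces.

Any route must reach 19 and 7 and still end at 6 within 7 moves, so the order of the required stops is forced.
Route from 13: right 1 to 14, down 1 to 18, right 1 to 19, up 3 to 7, left 1 to 6 — 7 moves in all.
Check: all required cells visited; 7 ≤ 7 moves.

13 14 18 19 15 11 7 6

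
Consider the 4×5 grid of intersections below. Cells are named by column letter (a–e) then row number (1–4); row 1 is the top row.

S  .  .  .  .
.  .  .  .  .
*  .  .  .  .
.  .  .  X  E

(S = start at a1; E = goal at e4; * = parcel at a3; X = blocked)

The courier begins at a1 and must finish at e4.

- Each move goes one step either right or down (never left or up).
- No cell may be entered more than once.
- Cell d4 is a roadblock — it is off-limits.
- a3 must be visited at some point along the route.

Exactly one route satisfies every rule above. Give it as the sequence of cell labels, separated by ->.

a1 -> a2 -> a3 -> b3 -> c3 -> d3 -> e3 -> e4

Moves only go right or down, so the column and row indices never decrease.
Route from a1: 2× down (reaching a3), 4× right (reaching e3), down to e4 — 7 moves in all.
Check: all required cells visited.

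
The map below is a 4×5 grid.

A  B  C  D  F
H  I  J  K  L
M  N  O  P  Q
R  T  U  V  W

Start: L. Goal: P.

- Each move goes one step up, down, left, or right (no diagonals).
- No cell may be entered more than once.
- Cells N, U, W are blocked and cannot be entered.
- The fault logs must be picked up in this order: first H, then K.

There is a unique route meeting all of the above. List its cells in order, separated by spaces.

L F D C B A H I J K P

The waypoints must appear in the order H, K, with no cell reused.
Route from L: up to F, 4× left (reaching A), down to H, 3× right (reaching K), down to P — 10 moves in all.
Check: order respected (H at step 6, K at step 9).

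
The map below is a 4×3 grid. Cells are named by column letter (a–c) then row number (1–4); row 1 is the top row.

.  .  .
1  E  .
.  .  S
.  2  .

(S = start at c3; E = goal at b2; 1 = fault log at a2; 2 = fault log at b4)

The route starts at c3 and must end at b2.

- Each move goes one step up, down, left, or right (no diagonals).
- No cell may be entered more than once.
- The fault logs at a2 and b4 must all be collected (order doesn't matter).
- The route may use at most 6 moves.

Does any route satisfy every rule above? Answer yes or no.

One route that works: c3 → c4 → b4 → b3 → a3 → a2 → b2.

yes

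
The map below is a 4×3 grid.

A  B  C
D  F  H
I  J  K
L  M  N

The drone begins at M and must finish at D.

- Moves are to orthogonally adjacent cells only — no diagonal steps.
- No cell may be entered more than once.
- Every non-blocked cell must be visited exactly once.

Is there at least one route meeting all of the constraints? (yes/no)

no

Exhausting the options from M, every branch either would have to re-enter a cell already used or reaches the goal with a constraint still unmet.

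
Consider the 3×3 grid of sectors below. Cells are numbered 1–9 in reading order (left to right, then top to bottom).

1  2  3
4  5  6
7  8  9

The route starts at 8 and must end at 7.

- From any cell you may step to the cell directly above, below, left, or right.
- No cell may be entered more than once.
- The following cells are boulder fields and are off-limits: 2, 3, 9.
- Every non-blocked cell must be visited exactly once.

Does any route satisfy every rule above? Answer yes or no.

no

Cell 1 has only one open neighbour but is neither the start nor the goal, so a Hamiltonian route would have to both enter and leave it through the same neighbour — impossible without revisiting.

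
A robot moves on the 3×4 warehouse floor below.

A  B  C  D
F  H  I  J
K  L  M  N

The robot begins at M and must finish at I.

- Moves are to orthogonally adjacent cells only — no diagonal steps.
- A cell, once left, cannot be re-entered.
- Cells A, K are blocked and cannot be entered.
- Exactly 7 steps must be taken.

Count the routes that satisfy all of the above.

2

Need simple routes of exactly 7 moves from M to I (Manhattan distance 1, so 3 moves are spent on a detour and 3 undoing it).
Enumerating: M L H B C D J I | M N J D C B H I.
That gives 2 routes.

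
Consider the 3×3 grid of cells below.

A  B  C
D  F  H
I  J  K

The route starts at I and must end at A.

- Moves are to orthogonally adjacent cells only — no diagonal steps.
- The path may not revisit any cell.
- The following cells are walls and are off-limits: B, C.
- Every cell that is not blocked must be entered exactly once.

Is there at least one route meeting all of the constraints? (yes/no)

yes

One route that works: I → J → K → H → F → D → A.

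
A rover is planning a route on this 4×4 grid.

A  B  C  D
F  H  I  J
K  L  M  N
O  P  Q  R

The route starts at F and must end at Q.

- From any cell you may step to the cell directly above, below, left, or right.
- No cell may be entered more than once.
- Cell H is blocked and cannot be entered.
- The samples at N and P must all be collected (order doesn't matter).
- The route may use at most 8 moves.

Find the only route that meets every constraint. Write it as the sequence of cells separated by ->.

F -> K -> O -> P -> L -> M -> N -> R -> Q

Any route must reach N and P and still end at Q within 8 moves, so the order of the required stops is forced.
Route from F: 2× down (reaching O), right to P, up to L, 2× right (reaching N), down to R, left to Q — 8 moves in all.
Check: all required cells visited; 8 ≤ 8 moves.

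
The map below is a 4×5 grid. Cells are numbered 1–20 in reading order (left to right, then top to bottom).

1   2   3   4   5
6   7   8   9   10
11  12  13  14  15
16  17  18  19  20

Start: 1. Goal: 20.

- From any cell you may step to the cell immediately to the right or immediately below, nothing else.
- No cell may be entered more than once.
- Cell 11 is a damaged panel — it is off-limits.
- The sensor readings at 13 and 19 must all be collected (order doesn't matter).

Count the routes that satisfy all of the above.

10

A right/down-only route from 1 to 20 makes exactly 3 down-moves and 4 right-moves in some order.
With no other constraints that would be C(7,3) = 35 routes.
A monotone route can only reach the required cells in the order 13, 19, so split there and multiply the segment counts (each segment already excludes blocked cells): 1→13: 5; 13→19: 2; 19→20: 1; product = 10.
That gives 10 routes.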